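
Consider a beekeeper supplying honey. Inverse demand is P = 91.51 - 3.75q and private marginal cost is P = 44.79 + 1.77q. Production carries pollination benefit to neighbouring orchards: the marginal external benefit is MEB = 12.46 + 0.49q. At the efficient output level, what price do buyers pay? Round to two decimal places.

P = 47.39

Social marginal cost = private MC − MEB = 32.33 + 1.28q.
Set SMC = demand: 32.33 + 1.28q = 91.51 - 3.75q → q* = 11.7654.
Consumer price on the demand curve at q*: 91.51 − 3.75×11.7654 = 47.3898.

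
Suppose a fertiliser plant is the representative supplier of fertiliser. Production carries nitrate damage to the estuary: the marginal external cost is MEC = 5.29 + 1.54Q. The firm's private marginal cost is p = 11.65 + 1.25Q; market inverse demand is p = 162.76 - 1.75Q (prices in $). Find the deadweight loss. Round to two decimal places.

DWL = $756.14

Market equilibrium (private): 11.65 + 1.25Q = 162.76 - 1.75Q → Q_m = 50.3700.
Social marginal cost = private MC + MEC = 16.94 + 2.79Q.
Set SMC = demand: 16.94 + 2.79Q = 162.76 - 1.75Q → Q* = 32.1189.
Between Q* and Q_m the wedge SMC − demand runs linearly from 0 to MEC(Q_m), so the loss is a triangle.
DWL = ½ × 18.2511 × 82.8598 = 756.1412.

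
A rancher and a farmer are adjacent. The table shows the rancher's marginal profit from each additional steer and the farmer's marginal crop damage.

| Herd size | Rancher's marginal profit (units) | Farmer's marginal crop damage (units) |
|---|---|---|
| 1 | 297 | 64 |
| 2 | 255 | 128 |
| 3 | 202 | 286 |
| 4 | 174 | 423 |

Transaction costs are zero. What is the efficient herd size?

Bargaining reaches the level where marginal profit last exceeds marginal crop damage.
That holds through level 2 (255 ≥ 128) but not at 3 (202 < 286).

2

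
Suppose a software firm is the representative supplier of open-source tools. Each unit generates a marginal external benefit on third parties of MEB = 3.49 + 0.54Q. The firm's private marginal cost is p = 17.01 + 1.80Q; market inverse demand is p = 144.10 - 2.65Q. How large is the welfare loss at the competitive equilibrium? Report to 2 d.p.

DWL = 45.74

Market equilibrium (private): 17.01 + 1.80Q = 144.10 - 2.65Q → Q_m = 28.5596.
Social marginal cost = private MC − MEB = 13.52 + 1.26Q.
Set SMC = demand: 13.52 + 1.26Q = 144.10 - 2.65Q → Q* = 33.3964.
The welfare-loss triangle has base |Q_m − Q*| and height MEB(Q_m) (the vertical gap between SMC and demand is zero at Q* and MEB at Q_m).
DWL = ½ × 4.8368 × 18.9122 = 45.7373.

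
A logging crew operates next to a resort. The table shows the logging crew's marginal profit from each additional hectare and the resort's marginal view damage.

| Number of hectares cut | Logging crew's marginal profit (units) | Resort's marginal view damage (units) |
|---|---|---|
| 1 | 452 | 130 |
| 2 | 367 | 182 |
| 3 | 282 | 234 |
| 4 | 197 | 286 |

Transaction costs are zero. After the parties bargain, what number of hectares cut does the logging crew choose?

3

Bargaining reaches the level where marginal profit last exceeds marginal view damage.
That holds through level 3 (282 ≥ 234) but not at 4 (197 < 286).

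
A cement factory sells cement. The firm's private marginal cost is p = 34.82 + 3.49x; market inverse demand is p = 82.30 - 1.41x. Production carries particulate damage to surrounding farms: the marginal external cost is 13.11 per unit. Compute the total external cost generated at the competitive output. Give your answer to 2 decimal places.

Market equilibrium (private): 34.82 + 3.49x = 82.30 - 1.41x → x_m = 9.6898.
Total external cost = MEC × x_m = 13.11 × 9.6898 = 127.0333.

127.03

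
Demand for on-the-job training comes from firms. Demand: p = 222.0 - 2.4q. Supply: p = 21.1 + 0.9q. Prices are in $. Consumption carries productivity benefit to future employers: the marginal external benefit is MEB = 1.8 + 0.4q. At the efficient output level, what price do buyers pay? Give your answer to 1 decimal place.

P = $54.2

Social marginal benefit = demand + MEB = 223.8 - 2.0q.
Set SMB = MC: 223.8 - 2.0q = 21.1 + 0.9q → q* = 69.8966.
Consumer price on the demand curve at q*: 222.0 − 2.4×69.8966 = 54.2482.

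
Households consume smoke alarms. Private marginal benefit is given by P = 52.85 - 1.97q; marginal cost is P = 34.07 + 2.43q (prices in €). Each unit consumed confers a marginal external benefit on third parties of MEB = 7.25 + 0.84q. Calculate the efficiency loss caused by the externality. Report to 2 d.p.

DWL = €16.49

Market equilibrium (private): 34.07 + 2.43q = 52.85 - 1.97q → q_m = 4.2682.
Social marginal benefit = demand + MEB = 60.10 - 1.13q.
Set SMB = MC: 60.10 - 1.13q = 34.07 + 2.43q → q* = 7.3118.
Between q* and q_m the wedge SMB − MC runs linearly from 0 to MEB(q_m), so the loss is a triangle.
DWL = ½ × 3.0436 × 10.8353 = 16.4892.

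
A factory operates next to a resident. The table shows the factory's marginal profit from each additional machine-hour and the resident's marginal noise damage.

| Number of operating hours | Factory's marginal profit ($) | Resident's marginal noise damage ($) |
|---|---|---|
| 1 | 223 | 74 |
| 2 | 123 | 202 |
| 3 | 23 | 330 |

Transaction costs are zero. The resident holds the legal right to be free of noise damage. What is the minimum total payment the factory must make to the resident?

$74

Efficient level: marginal profit ≥ marginal noise damage through level 1, so k* = 1.
With the resident holding the right, the factory must at least compensate total damage at k*: 74 = 74.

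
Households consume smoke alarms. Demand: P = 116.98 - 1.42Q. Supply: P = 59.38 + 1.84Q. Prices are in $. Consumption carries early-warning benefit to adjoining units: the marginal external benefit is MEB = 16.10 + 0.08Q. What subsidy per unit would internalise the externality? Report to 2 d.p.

Social marginal benefit = demand + MEB = 133.08 - 1.34Q.
Set SMB = MC: 133.08 - 1.34Q = 59.38 + 1.84Q → Q* = 23.1761.
The Pigouvian subsidy equals MEB at Q*: 16.10 + 0.08×23.1761 = 17.9541.

subsidy = $17.95 per unit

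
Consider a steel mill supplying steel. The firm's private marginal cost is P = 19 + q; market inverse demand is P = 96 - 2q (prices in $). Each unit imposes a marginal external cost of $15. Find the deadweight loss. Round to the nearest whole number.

DWL = $38

Market equilibrium (private): 19 + q = 96 - 2q → q_m = 25.6667.
Social marginal cost = private MC + MEC = 34 + q.
Set SMC = demand: 34 + q = 96 - 2q → q* = 20.6667.
Between q* and q_m the wedge SMC − demand runs linearly from 0 to MEC(q_m), so the loss is a triangle.
DWL = ½ × 5.0000 × 15.0000 = 37.5000.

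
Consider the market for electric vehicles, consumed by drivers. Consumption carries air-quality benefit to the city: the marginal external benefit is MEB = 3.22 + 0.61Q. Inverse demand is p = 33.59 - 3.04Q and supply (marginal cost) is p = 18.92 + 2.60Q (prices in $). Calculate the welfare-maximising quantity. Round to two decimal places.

Q* = 3.56

Social marginal benefit = demand + MEB = 36.81 - 2.43Q.
Set SMB = MC: 36.81 - 2.43Q = 18.92 + 2.60Q → Q* = 3.5567.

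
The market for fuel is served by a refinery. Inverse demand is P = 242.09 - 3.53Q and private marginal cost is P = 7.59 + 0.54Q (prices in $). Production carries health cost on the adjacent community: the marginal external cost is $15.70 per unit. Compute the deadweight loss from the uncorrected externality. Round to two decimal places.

DWL = $30.28

Market equilibrium (private): 7.59 + 0.54Q = 242.09 - 3.53Q → Q_m = 57.6167.
Social marginal cost = private MC + MEC = 23.29 + 0.54Q.
Set SMC = demand: 23.29 + 0.54Q = 242.09 - 3.53Q → Q* = 53.7592.
Height of the DWL triangle at Q_m is SMC(Q_m) − demand(Q_m) = MEC(Q_m) = 15.7000.
DWL = ½ × 3.8575 × 15.7000 = 30.2814.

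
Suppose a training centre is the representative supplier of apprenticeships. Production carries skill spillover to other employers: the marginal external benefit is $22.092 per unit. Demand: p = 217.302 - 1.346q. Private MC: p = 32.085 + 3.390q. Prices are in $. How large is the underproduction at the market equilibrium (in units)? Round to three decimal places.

4.665 units

Market equilibrium (private): 32.085 + 3.390q = 217.302 - 1.346q → q_m = 39.1083.
Social marginal cost = private MC − MEB = 9.993 + 3.390q.
Set SMC = demand: 9.993 + 3.390q = 217.302 - 1.346q → q* = 43.7730.
Gap = |39.1083 − 43.7730| = 4.6647.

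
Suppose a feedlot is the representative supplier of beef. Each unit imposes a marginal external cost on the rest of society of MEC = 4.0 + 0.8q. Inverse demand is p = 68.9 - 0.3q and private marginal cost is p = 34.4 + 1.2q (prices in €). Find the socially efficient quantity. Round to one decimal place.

q* = 13.3

Social marginal cost = private MC + MEC = 38.4 + 2.0q.
Set SMC = demand: 38.4 + 2.0q = 68.9 - 0.3q → q* = 13.2609.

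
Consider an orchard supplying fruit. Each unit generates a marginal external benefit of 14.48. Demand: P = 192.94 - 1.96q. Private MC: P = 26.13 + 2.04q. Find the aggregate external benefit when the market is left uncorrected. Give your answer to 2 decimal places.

603.85

Market equilibrium (private): 26.13 + 2.04q = 192.94 - 1.96q → q_m = 41.7025.
Total external benefit = MEB × q_m = 14.48 × 41.7025 = 603.8522.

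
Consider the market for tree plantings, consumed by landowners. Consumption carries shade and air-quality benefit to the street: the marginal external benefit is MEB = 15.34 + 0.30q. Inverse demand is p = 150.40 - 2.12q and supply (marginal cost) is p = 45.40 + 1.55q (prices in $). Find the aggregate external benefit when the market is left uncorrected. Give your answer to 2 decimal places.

$561.67

Market equilibrium (private): 45.40 + 1.55q = 150.40 - 2.12q → q_m = 28.6104.
Total external benefit = ∫₀^{q_m} (15.34 + 0.30q) dq = 15.34×28.6104 + ½×0.30×28.6104² = 561.6668.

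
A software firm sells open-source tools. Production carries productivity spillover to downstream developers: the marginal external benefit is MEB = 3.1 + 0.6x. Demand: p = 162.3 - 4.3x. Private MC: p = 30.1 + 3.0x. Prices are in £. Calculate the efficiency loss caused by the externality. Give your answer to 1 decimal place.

Market equilibrium (private): 30.1 + 3.0x = 162.3 - 4.3x → x_m = 18.1096.
Social marginal cost = private MC − MEB = 27.0 + 2.4x.
Set SMC = demand: 27.0 + 2.4x = 162.3 - 4.3x → x* = 20.1940.
Height of the DWL triangle at x_m is demand(x_m) − SMC(x_m) = MEB(x_m) = 13.9658.
DWL = ½ × 2.0844 × 13.9658 = 14.5552.

DWL = £14.6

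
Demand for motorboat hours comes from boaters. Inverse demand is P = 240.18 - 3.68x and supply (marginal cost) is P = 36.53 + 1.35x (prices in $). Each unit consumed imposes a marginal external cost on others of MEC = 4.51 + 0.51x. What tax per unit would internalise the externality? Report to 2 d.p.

Social marginal benefit = demand − MEC = 235.67 - 4.19x.
Set SMB = MC: 235.67 - 4.19x = 36.53 + 1.35x → x* = 35.9458.
The Pigouvian tax equals MEC at x*: 4.51 + 0.51×35.9458 = 22.8424.

tax = $22.84 per unit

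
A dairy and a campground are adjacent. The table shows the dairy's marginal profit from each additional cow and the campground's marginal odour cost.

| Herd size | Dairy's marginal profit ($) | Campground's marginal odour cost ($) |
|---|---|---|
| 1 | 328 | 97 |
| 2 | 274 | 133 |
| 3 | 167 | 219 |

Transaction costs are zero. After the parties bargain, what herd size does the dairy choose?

2

Bargaining reaches the level where marginal profit last exceeds marginal odour cost.
That holds through level 2 (274 ≥ 133) but not at 3 (167 < 219).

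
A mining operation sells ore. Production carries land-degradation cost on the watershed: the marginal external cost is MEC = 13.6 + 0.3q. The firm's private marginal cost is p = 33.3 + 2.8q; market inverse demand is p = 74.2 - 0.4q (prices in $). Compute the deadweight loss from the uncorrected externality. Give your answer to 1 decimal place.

Market equilibrium (private): 33.3 + 2.8q = 74.2 - 0.4q → q_m = 12.7813.
Social marginal cost = private MC + MEC = 46.9 + 3.1q.
Set SMC = demand: 46.9 + 3.1q = 74.2 - 0.4q → q* = 7.8000.
The welfare-loss triangle has base |q_m − q*| and height MEC(q_m) (the vertical gap between SMC and demand is zero at q* and MEC at q_m).
DWL = ½ × 4.9813 × 17.4344 = 43.4230.

DWL = $43.4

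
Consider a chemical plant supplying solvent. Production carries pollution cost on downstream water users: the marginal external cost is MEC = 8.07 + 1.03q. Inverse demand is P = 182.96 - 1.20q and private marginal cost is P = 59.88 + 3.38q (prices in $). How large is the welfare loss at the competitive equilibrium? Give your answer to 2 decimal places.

Market equilibrium (private): 59.88 + 3.38q = 182.96 - 1.20q → q_m = 26.8734.
Social marginal cost = private MC + MEC = 67.95 + 4.41q.
Set SMC = demand: 67.95 + 4.41q = 182.96 - 1.20q → q* = 20.5009.
The loss is the area between SMC and demand from q* to q_m; with linear curves that's a triangle of height MEC(q_m).
DWL = ½ × 6.3725 × 35.7496 = 113.9072.

DWL = $113.91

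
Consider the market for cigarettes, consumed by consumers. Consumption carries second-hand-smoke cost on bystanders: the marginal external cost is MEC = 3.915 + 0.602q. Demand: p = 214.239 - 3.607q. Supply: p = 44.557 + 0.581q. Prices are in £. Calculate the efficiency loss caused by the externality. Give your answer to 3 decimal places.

Market equilibrium (private): 44.557 + 0.581q = 214.239 - 3.607q → q_m = 40.5162.
Social marginal benefit = demand − MEC = 210.324 - 4.209q.
Set SMB = MC: 210.324 - 4.209q = 44.557 + 0.581q → q* = 34.6069.
Between q* and q_m the wedge MC − SMB runs linearly from 0 to MEC(q_m), so the loss is a triangle.
DWL = ½ × 5.9093 × 28.3058 = 83.6337.

DWL = £83.634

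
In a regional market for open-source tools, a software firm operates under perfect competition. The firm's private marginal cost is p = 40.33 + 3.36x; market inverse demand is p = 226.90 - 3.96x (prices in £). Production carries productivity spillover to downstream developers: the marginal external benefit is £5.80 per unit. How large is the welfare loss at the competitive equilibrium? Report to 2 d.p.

DWL = £2.30

Market equilibrium (private): 40.33 + 3.36x = 226.90 - 3.96x → x_m = 25.4877.
Social marginal cost = private MC − MEB = 34.53 + 3.36x.
Set SMC = demand: 34.53 + 3.36x = 226.90 - 3.96x → x* = 26.2801.
The loss is the area between SMC and demand from x* to x_m; with linear curves that's a triangle of height MEB(x_m).
DWL = ½ × 0.7924 × 5.8000 = 2.2980.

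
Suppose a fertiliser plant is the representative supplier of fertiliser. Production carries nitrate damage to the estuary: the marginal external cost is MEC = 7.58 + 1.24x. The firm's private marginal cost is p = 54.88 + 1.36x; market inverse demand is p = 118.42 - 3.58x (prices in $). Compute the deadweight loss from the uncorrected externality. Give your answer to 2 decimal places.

DWL = $44.79

Market equilibrium (private): 54.88 + 1.36x = 118.42 - 3.58x → x_m = 12.8623.
Social marginal cost = private MC + MEC = 62.46 + 2.60x.
Set SMC = demand: 62.46 + 2.60x = 118.42 - 3.58x → x* = 9.0550.
Between x* and x_m the wedge SMC − demand runs linearly from 0 to MEC(x_m), so the loss is a triangle.
DWL = ½ × 3.8073 × 23.5293 = 44.7916.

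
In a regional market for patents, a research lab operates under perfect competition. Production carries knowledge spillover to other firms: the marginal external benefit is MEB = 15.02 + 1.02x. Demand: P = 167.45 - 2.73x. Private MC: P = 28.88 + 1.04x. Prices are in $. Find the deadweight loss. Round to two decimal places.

Market equilibrium (private): 28.88 + 1.04x = 167.45 - 2.73x → x_m = 36.7560.
Social marginal cost = private MC − MEB = 13.86 + 0.02x.
Set SMC = demand: 13.86 + 0.02x = 167.45 - 2.73x → x* = 55.8509.
The loss is the area between SMC and demand from x* to x_m; with linear curves that's a triangle of height MEB(x_m).
DWL = ½ × 19.0949 × 52.5111 = 501.3471.

DWL = $501.35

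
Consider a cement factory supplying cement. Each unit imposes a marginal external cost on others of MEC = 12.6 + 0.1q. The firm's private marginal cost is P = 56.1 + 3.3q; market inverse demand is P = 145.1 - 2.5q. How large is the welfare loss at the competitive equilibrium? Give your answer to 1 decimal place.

DWL = 16.9

Market equilibrium (private): 56.1 + 3.3q = 145.1 - 2.5q → q_m = 15.3448.
Social marginal cost = private MC + MEC = 68.7 + 3.4q.
Set SMC = demand: 68.7 + 3.4q = 145.1 - 2.5q → q* = 12.9492.
The loss is the area between SMC and demand from q* to q_m; with linear curves that's a triangle of height MEC(q_m).
DWL = ½ × 2.3956 × 14.1345 = 16.9303.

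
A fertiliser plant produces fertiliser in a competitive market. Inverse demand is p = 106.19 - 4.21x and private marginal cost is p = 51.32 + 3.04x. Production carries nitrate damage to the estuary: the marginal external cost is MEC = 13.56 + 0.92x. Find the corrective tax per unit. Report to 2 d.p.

Social marginal cost = private MC + MEC = 64.88 + 3.96x.
Set SMC = demand: 64.88 + 3.96x = 106.19 - 4.21x → x* = 5.0563.
The Pigouvian tax equals MEC at x*: 13.56 + 0.92×5.0563 = 18.2118.

tax = 18.21 per unit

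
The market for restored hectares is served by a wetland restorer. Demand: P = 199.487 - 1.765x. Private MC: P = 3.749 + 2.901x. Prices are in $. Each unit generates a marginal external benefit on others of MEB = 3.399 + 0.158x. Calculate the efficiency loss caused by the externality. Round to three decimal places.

DWL = $11.152

Market equilibrium (private): 3.749 + 2.901x = 199.487 - 1.765x → x_m = 41.9498.
Social marginal cost = private MC − MEB = 0.350 + 2.743x.
Set SMC = demand: 0.350 + 2.743x = 199.487 - 1.765x → x* = 44.1741.
Between x* and x_m the wedge demand − SMC runs linearly from 0 to MEB(x_m), so the loss is a triangle.
DWL = ½ × 2.2243 × 10.0271 = 11.1516.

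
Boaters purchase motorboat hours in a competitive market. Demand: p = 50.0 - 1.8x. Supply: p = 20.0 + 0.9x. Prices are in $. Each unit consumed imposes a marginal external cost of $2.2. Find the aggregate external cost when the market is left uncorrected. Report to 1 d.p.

Market equilibrium (private): 20.0 + 0.9x = 50.0 - 1.8x → x_m = 11.1111.
Total external cost = MEC × x_m = 2.2 × 11.1111 = 24.4444.

$24.4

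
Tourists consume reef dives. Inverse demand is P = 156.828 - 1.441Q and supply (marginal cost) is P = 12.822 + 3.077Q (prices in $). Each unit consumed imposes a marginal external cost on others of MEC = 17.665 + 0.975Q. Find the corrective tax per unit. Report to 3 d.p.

Social marginal benefit = demand − MEC = 139.163 - 2.416Q.
Set SMB = MC: 139.163 - 2.416Q = 12.822 + 3.077Q → Q* = 23.0004.
The Pigouvian tax equals MEC at Q*: 17.665 + 0.975×23.0004 = 40.0904.

tax = $40.090 per unit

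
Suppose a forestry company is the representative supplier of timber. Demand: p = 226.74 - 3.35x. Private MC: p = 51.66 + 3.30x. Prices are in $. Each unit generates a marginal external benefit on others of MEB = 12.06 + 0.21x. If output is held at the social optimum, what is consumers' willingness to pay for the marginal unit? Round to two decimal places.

Social marginal cost = private MC − MEB = 39.60 + 3.09x.
Set SMC = demand: 39.60 + 3.09x = 226.74 - 3.35x → x* = 29.0590.
Consumer price on the demand curve at x*: 226.74 − 3.35×29.0590 = 129.3924.

P = $129.39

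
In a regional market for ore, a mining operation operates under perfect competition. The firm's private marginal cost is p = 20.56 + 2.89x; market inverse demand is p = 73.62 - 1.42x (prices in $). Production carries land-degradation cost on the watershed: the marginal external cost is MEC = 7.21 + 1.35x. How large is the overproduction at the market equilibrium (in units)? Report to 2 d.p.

4.21 units

Market equilibrium (private): 20.56 + 2.89x = 73.62 - 1.42x → x_m = 12.3109.
Social marginal cost = private MC + MEC = 27.77 + 4.24x.
Set SMC = demand: 27.77 + 4.24x = 73.62 - 1.42x → x* = 8.1007.
Gap = |12.3109 − 8.1007| = 4.2102.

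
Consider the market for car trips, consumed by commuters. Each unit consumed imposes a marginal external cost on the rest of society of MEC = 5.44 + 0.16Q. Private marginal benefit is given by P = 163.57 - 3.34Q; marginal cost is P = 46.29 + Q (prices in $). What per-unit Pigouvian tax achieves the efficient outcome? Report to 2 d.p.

tax = $9.42 per unit

Social marginal benefit = demand − MEC = 158.13 - 3.50Q.
Set SMB = MC: 158.13 - 3.50Q = 46.29 + Q → Q* = 24.8533.
The Pigouvian tax equals MEC at Q*: 5.44 + 0.16×24.8533 = 9.4165.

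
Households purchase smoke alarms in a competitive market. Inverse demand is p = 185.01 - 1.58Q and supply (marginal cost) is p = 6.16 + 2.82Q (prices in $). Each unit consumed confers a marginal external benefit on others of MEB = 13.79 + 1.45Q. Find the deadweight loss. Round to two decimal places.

DWL = $896.53

Market equilibrium (private): 6.16 + 2.82Q = 185.01 - 1.58Q → Q_m = 40.6477.
Social marginal benefit = demand + MEB = 198.80 - 0.13Q.
Set SMB = MC: 198.80 - 0.13Q = 6.16 + 2.82Q → Q* = 65.3017.
The loss is the area between SMB and MC from Q* to Q_m; with linear curves that's a triangle of height MEB(Q_m).
DWL = ½ × 24.6540 × 72.7292 = 896.5328.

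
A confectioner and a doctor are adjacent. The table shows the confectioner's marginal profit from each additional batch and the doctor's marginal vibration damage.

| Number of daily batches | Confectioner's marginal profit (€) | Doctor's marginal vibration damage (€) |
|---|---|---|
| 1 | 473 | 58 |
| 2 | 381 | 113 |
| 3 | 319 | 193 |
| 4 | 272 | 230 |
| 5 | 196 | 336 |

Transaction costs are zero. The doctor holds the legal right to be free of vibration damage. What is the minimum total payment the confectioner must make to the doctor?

Efficient level: marginal profit ≥ marginal vibration damage through level 4, so k* = 4.
With the doctor holding the right, the confectioner must at least compensate total damage at k*: 58 + 113 + 193 + 230 = 594.

€594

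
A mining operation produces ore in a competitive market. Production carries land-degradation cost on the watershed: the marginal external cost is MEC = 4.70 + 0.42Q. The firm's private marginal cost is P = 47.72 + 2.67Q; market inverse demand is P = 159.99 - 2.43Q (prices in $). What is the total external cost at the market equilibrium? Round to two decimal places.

Market equilibrium (private): 47.72 + 2.67Q = 159.99 - 2.43Q → Q_m = 22.0137.
Total external cost = ∫₀^{Q_m} (4.70 + 0.42Q) dQ = 4.70×22.0137 + ½×0.42×22.0137² = 205.2310.

$205.23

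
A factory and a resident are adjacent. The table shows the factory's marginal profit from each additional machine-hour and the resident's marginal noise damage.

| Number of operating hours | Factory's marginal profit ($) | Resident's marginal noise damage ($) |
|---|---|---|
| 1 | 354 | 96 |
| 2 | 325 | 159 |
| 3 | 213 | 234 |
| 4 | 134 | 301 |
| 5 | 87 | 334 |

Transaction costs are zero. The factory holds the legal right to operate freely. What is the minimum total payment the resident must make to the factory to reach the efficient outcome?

Left alone the factory would choose level 5 (marginal profit stays positive).
Efficient level: k* = 2 (marginal profit ≥ marginal noise damage through 2).
The resident must at least cover the factory's forgone profit from cutting 5→2: 213 + 134 + 87 = 434.

$434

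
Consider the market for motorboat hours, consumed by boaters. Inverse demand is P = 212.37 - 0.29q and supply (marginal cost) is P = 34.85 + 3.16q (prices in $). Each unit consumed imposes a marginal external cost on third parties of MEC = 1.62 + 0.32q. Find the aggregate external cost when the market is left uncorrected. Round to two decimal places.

Market equilibrium (private): 34.85 + 3.16q = 212.37 - 0.29q → q_m = 51.4551.
Total external cost = ∫₀^{q_m} (1.62 + 0.32q) dq = 1.62×51.4551 + ½×0.32×51.4551² = 506.9776.

$506.98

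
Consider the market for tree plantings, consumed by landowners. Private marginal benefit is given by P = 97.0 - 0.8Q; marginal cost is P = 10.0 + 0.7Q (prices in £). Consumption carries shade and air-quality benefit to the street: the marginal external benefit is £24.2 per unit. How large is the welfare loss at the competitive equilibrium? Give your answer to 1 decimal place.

Market equilibrium (private): 10.0 + 0.7Q = 97.0 - 0.8Q → Q_m = 58.0000.
Social marginal benefit = demand + MEB = 121.2 - 0.8Q.
Set SMB = MC: 121.2 - 0.8Q = 10.0 + 0.7Q → Q* = 74.1333.
Height of the DWL triangle at Q_m is SMB(Q_m) − MC(Q_m) = MEB(Q_m) = 24.2000.
DWL = ½ × 16.1333 × 24.2000 = 195.2129.

DWL = £195.2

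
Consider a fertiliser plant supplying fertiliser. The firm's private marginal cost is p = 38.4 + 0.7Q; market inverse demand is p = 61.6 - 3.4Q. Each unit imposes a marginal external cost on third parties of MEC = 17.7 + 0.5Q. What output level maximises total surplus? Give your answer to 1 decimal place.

Q* = 1.2

Social marginal cost = private MC + MEC = 56.1 + 1.2Q.
Set SMC = demand: 56.1 + 1.2Q = 61.6 - 3.4Q → Q* = 1.1957.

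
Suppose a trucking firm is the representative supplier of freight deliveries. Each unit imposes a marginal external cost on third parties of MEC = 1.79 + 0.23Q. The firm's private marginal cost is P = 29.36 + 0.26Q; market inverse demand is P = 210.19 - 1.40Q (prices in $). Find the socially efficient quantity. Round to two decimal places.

Social marginal cost = private MC + MEC = 31.15 + 0.49Q.
Set SMC = demand: 31.15 + 0.49Q = 210.19 - 1.40Q → Q* = 94.7302.

Q* = 94.73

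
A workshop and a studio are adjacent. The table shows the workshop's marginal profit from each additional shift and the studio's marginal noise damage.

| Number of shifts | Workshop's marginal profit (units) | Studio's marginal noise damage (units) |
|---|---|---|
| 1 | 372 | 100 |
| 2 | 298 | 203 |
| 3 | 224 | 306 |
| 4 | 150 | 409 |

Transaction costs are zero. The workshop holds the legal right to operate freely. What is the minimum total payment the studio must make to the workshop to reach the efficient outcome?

374

Left alone the workshop would choose level 4 (marginal profit stays positive).
Efficient level: k* = 2 (marginal profit ≥ marginal noise damage through 2).
The studio must at least cover the workshop's forgone profit from cutting 4→2: 224 + 150 = 374.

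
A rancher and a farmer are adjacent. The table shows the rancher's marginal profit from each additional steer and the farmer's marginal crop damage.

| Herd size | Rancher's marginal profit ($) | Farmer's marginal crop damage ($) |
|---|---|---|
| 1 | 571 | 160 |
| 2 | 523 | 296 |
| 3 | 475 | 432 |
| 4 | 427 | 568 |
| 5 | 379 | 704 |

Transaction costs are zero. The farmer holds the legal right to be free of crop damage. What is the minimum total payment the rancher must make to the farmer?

Efficient level: marginal profit ≥ marginal crop damage through level 3, so k* = 3.
With the farmer holding the right, the rancher must at least compensate total damage at k*: 160 + 296 + 432 = 888.

$888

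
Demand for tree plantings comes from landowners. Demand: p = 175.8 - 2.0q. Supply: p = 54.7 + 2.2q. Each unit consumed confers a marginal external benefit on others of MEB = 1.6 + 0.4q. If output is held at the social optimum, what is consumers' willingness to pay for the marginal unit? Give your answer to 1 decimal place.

P = 111.2

Social marginal benefit = demand + MEB = 177.4 - 1.6q.
Set SMB = MC: 177.4 - 1.6q = 54.7 + 2.2q → q* = 32.2895.
Consumer price on the demand curve at q*: 175.8 − 2.0×32.2895 = 111.2210.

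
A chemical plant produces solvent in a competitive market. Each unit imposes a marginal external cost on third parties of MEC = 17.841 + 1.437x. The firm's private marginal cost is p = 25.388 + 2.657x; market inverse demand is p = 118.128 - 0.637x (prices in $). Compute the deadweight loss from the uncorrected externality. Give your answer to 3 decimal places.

DWL = $359.198

Market equilibrium (private): 25.388 + 2.657x = 118.128 - 0.637x → x_m = 28.1542.
Social marginal cost = private MC + MEC = 43.229 + 4.094x.
Set SMC = demand: 43.229 + 4.094x = 118.128 - 0.637x → x* = 15.8315.
The loss is the area between SMC and demand from x* to x_m; with linear curves that's a triangle of height MEC(x_m).
DWL = ½ × 12.3227 × 58.2986 = 359.1981.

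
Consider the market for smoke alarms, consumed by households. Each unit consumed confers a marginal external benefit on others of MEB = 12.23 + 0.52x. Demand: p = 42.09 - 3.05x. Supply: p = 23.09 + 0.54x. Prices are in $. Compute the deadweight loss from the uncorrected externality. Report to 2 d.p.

DWL = $36.56

Market equilibrium (private): 23.09 + 0.54x = 42.09 - 3.05x → x_m = 5.2925.
Social marginal benefit = demand + MEB = 54.32 - 2.53x.
Set SMB = MC: 54.32 - 2.53x = 23.09 + 0.54x → x* = 10.1726.
Height of the DWL triangle at x_m is SMB(x_m) − MC(x_m) = MEB(x_m) = 14.9821.
DWL = ½ × 4.8801 × 14.9821 = 36.5571.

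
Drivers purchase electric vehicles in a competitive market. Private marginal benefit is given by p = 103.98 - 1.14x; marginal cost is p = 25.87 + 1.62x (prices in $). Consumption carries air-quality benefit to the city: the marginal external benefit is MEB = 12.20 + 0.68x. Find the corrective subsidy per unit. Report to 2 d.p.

Social marginal benefit = demand + MEB = 116.18 - 0.46x.
Set SMB = MC: 116.18 - 0.46x = 25.87 + 1.62x → x* = 43.4183.
The Pigouvian subsidy equals MEB at x*: 12.20 + 0.68×43.4183 = 41.7244.

subsidy = $41.72 per unit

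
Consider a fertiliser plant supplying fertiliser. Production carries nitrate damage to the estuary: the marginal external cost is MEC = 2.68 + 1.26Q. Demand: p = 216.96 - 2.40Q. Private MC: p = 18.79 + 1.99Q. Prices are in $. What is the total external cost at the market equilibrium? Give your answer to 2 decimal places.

$1404.75

Market equilibrium (private): 18.79 + 1.99Q = 216.96 - 2.40Q → Q_m = 45.1412.
Total external cost = ∫₀^{Q_m} (2.68 + 1.26Q) dQ = 2.68×45.1412 + ½×1.26×45.1412² = 1404.7470.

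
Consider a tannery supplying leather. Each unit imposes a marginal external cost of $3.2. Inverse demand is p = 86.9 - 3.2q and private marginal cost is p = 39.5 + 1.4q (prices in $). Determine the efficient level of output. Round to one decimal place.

Social marginal cost = private MC + MEC = 42.7 + 1.4q.
Set SMC = demand: 42.7 + 1.4q = 86.9 - 3.2q → q* = 9.6087.

q* = 9.6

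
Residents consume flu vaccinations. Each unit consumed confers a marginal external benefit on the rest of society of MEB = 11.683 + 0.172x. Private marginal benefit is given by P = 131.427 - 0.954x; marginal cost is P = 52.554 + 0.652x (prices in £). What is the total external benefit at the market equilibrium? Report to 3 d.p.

Market equilibrium (private): 52.554 + 0.652x = 131.427 - 0.954x → x_m = 49.1115.
Total external benefit = ∫₀^{x_m} (11.683 + 0.172x) dx = 11.683×49.1115 + ½×0.172×49.1115² = 781.1964.

£781.196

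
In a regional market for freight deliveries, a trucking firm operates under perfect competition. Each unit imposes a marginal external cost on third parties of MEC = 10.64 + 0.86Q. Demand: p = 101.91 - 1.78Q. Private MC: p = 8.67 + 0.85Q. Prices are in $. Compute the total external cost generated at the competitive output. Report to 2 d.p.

Market equilibrium (private): 8.67 + 0.85Q = 101.91 - 1.78Q → Q_m = 35.4525.
Total external cost = ∫₀^{Q_m} (10.64 + 0.86Q) dQ = 10.64×35.4525 + ½×0.86×35.4525² = 917.6729.

$917.67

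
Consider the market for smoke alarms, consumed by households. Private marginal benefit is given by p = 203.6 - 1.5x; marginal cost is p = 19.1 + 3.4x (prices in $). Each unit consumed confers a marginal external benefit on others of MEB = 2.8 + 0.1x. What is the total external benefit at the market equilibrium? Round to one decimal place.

$176.3

Market equilibrium (private): 19.1 + 3.4x = 203.6 - 1.5x → x_m = 37.6531.
Total external benefit = ∫₀^{x_m} (2.8 + 0.1x) dx = 2.8×37.6531 + ½×0.1×37.6531² = 176.3165.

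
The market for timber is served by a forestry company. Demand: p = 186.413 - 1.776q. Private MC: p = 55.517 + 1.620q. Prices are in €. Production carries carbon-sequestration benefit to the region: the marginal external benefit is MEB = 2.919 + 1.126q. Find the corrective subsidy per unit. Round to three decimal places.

subsidy = €69.296 per unit

Social marginal cost = private MC − MEB = 52.598 + 0.494q.
Set SMC = demand: 52.598 + 0.494q = 186.413 - 1.776q → q* = 58.9493.
The Pigouvian subsidy equals MEB at q*: 2.919 + 1.126×58.9493 = 69.2959.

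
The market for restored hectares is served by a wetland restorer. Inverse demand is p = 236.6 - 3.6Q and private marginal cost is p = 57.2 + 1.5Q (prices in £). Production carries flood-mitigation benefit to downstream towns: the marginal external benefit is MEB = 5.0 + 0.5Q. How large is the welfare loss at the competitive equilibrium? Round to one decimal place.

DWL = £55.5

Market equilibrium (private): 57.2 + 1.5Q = 236.6 - 3.6Q → Q_m = 35.1765.
Social marginal cost = private MC − MEB = 52.2 + Q.
Set SMC = demand: 52.2 + Q = 236.6 - 3.6Q → Q* = 40.0870.
The welfare-loss triangle has base |Q_m − Q*| and height MEB(Q_m) (the vertical gap between SMC and demand is zero at Q* and MEB at Q_m).
DWL = ½ × 4.9105 × 22.5882 = 55.4597.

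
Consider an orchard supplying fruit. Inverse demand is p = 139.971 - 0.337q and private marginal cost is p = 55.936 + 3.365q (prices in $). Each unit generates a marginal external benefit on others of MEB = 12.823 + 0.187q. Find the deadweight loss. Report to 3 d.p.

Market equilibrium (private): 55.936 + 3.365q = 139.971 - 0.337q → q_m = 22.6999.
Social marginal cost = private MC − MEB = 43.113 + 3.178q.
Set SMC = demand: 43.113 + 3.178q = 139.971 - 0.337q → q* = 27.5556.
The loss is the area between SMC and demand from q* to q_m; with linear curves that's a triangle of height MEB(q_m).
DWL = ½ × 4.8557 × 17.0679 = 41.4383.

DWL = $41.438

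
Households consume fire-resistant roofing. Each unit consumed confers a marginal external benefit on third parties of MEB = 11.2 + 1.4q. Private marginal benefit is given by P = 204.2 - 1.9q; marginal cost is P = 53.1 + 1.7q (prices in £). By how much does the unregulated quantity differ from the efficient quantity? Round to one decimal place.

31.8 units

Market equilibrium (private): 53.1 + 1.7q = 204.2 - 1.9q → q_m = 41.9722.
Social marginal benefit = demand + MEB = 215.4 - 0.5q.
Set SMB = MC: 215.4 - 0.5q = 53.1 + 1.7q → q* = 73.7727.
Gap = |41.9722 − 73.7727| = 31.8005.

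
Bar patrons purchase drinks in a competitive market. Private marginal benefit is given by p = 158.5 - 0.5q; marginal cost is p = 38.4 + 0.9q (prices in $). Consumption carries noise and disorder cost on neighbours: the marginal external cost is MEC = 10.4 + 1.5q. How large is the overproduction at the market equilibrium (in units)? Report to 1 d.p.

Market equilibrium (private): 38.4 + 0.9q = 158.5 - 0.5q → q_m = 85.7857.
Social marginal benefit = demand − MEC = 148.1 - 2.0q.
Set SMB = MC: 148.1 - 2.0q = 38.4 + 0.9q → q* = 37.8276.
Gap = |85.7857 − 37.8276| = 47.9581.

48.0 units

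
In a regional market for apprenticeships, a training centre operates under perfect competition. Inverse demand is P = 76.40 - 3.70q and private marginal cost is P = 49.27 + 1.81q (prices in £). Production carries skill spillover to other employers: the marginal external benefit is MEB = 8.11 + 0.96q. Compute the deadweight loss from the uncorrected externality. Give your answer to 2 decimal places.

Market equilibrium (private): 49.27 + 1.81q = 76.40 - 3.70q → q_m = 4.9238.
Social marginal cost = private MC − MEB = 41.16 + 0.85q.
Set SMC = demand: 41.16 + 0.85q = 76.40 - 3.70q → q* = 7.7451.
The welfare-loss triangle has base |q_m − q*| and height MEB(q_m) (the vertical gap between SMC and demand is zero at q* and MEB at q_m).
DWL = ½ × 2.8213 × 12.8368 = 18.1082.

DWL = £18.11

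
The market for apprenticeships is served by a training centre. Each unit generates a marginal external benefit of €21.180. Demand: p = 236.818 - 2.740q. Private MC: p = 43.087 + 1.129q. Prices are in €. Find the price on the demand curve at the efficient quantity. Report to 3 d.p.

Social marginal cost = private MC − MEB = 21.907 + 1.129q.
Set SMC = demand: 21.907 + 1.129q = 236.818 - 2.740q → q* = 55.5469.
Consumer price on the demand curve at q*: 236.818 − 2.740×55.5469 = 84.6195.

P = €84.619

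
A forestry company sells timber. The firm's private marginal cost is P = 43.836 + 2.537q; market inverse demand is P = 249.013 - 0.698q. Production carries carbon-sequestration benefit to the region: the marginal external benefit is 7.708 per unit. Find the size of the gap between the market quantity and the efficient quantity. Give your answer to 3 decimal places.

2.383 units

Market equilibrium (private): 43.836 + 2.537q = 249.013 - 0.698q → q_m = 63.4241.
Social marginal cost = private MC − MEB = 36.128 + 2.537q.
Set SMC = demand: 36.128 + 2.537q = 249.013 - 0.698q → q* = 65.8068.
Gap = |63.4241 − 65.8068| = 2.3827.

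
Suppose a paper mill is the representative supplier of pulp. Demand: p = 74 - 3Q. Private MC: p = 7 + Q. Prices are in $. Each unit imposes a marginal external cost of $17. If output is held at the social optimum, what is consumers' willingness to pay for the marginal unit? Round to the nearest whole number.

P = $37

Social marginal cost = private MC + MEC = 24 + Q.
Set SMC = demand: 24 + Q = 74 - 3Q → Q* = 12.5000.
Consumer price on the demand curve at Q*: 74 − 3×12.5000 = 36.5000.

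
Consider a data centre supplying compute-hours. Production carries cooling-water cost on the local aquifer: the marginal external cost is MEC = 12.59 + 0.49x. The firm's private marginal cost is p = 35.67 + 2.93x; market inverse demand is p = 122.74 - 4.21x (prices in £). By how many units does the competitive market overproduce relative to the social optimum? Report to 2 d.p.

Market equilibrium (private): 35.67 + 2.93x = 122.74 - 4.21x → x_m = 12.1947.
Social marginal cost = private MC + MEC = 48.26 + 3.42x.
Set SMC = demand: 48.26 + 3.42x = 122.74 - 4.21x → x* = 9.7615.
Gap = |12.1947 − 9.7615| = 2.4332.

2.43 units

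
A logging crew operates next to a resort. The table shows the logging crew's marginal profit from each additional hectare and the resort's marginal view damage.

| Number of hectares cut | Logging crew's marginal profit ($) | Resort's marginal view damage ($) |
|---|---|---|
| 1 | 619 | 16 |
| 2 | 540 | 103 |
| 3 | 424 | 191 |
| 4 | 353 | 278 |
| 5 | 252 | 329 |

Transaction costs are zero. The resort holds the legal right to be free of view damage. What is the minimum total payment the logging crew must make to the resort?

Efficient level: marginal profit ≥ marginal view damage through level 4, so k* = 4.
With the resort holding the right, the logging crew must at least compensate total damage at k*: 16 + 103 + 191 + 278 = 588.

$588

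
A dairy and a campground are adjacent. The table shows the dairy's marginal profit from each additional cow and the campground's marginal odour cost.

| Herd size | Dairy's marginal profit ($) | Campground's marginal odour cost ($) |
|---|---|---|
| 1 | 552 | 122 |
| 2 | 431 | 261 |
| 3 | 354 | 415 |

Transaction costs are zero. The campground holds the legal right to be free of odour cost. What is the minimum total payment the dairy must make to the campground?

$383

Efficient level: marginal profit ≥ marginal odour cost through level 2, so k* = 2.
With the campground holding the right, the dairy must at least compensate total damage at k*: 122 + 261 = 383.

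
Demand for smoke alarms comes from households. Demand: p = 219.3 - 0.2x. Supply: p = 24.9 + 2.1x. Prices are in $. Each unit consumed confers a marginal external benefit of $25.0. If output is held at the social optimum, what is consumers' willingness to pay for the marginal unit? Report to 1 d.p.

P = $200.2

Social marginal benefit = demand + MEB = 244.3 - 0.2x.
Set SMB = MC: 244.3 - 0.2x = 24.9 + 2.1x → x* = 95.3913.
Consumer price on the demand curve at x*: 219.3 − 0.2×95.3913 = 200.2217.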